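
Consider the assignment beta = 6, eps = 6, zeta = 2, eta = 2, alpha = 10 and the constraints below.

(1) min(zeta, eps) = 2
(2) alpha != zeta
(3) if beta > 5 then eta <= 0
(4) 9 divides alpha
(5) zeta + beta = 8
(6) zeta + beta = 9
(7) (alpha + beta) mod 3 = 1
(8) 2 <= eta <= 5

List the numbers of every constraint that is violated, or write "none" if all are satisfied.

No — constraints 3, 4, 6 are not satisfied.

(1) min(2, 6) = 2 — OK.
(2) alpha = 10, zeta = 2; distinct — OK.
(3) beta = 6 > 5, so we need eta ≤ 0; but eta = 2 > 0 — violated.
(4) 10 = 9*1 + 1, so 9 does not divide 10 — violated.
(5) zeta + beta = 2 + 6 = 8 — OK.
(6) zeta + beta = 2 + 6 = 8, not 9 — violated.
(7) alpha + beta = 16; 16 mod 3 = 1 — OK.
(8) eta = 2 lies in [2, 5] — OK.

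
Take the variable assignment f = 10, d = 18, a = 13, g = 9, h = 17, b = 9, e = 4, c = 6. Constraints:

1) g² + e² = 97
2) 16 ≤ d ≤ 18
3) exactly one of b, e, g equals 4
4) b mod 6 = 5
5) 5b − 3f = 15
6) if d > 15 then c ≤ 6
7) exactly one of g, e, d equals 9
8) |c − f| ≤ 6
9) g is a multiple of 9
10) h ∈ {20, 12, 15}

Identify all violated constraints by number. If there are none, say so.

1) g² + e² = 9² + 4² = 81 + 16 = 97 — OK.
2) d = 18 lies in [16, 18] — OK.
3) b=9, e=4, g=9; 1 of them equals 4 — OK.
4) 9 mod 6 = 3, not 5 — violated.
5) 5b − 3f = 5(9) − 3(10) = 15 — OK.
6) d = 18 > 15, so we need c ≤ 6; c = 6 ≤ 6 — OK.
7) g=9, e=4, d=18; 1 of them equals 9 — OK.
8) |6 − 10| = 4; 4 ≤ 6 — OK.
9) 9 / 9 = 1, so 9 divides 9 — OK.
10) h = 17 is not in {20, 12, 15} — violated.

The assignment fails constraints 4 and 10.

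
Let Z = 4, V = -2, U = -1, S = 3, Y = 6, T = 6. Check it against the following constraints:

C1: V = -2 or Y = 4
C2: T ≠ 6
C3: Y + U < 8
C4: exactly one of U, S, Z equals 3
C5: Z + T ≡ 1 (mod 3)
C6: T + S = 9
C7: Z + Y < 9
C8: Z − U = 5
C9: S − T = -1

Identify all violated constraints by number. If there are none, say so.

No — constraints 2, 7, and 9 are not satisfied.

C1: V = -2 = -2 (first disjunct) — holds.
C2: T = 6, but 6 is required to differ — fails.
C3: Y + U = 6 + (-1) = 5; 5 < 8 — holds.
C4: U=-1, S=3, Z=4; 1 of them equals 3 — holds.
C5: Z + T = 10; 10 mod 3 = 1 — holds.
C6: T + S = 6 + 3 = 9 — holds.
C7: Z + Y = 4 + 6 = 10; 10 ≥ 9, bound 9 not met — fails.
C8: Z − U = 4 − (-1) = 5 — holds.
C9: S − T = 3 − 6 = -3, not -1 — fails.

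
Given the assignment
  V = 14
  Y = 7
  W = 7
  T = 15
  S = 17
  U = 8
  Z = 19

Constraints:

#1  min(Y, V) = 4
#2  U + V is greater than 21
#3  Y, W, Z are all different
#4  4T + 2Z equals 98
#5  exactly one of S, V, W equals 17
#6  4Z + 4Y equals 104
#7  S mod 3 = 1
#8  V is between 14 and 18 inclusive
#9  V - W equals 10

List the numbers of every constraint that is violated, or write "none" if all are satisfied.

#1 min(7, 14) = 7, not 4  ✗
#2 U + V = 8 + 14 = 22; 22 > 21  ✓
#3 Y = W = 7, not all different  ✗
#4 4T + 2Z = 4(15) + 2(19) = 98  ✓
#5 S=17, V=14, W=7; 1 of them equals 17  ✓
#6 4Z + 4Y = 4(19) + 4(7) = 104  ✓
#7 17 mod 3 = 2, not 1  ✗
#8 V = 14 lies in [14, 18]  ✓
#9 V - W = 14 - 7 = 7, not 10  ✗

Constraints 1, 3, 7, 9 are violated.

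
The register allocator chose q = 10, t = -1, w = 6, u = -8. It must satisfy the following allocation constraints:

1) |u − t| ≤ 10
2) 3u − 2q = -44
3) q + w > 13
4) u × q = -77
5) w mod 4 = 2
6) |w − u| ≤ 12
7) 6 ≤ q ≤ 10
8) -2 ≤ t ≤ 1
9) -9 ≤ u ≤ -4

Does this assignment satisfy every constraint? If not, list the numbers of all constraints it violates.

Violated: 4 and 6.

1) |-8 − (-1)| = 7; 7 ≤ 10 — satisfied.
2) 3u − 2q = 3(-8) − 2(10) = -44 — satisfied.
3) q + w = 10 + 6 = 16; 16 > 13 — satisfied.
4) u × q = -8 × 10 = -80, not -77 — violated.
5) 6 mod 4 = 2 — satisfied.
6) |6 − (-8)| = 14; 14 > 12, exceeds bound 12 — violated.
7) q = 10 lies in [6, 10] — satisfied.
8) t = -1 lies in [-2, 1] — satisfied.
9) u = -8 lies in [-9, -4] — satisfied.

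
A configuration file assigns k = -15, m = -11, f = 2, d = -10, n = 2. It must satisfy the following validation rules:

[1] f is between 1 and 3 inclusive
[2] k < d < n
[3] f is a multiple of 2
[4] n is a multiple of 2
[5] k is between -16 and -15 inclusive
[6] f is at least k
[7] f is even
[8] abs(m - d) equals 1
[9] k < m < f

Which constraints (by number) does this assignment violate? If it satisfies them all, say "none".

[1] f = 2 lies in [1, 3]  yes
[2] values -15 < -10 < 2  yes
[3] 2 / 2 = 1, so 2 divides 2  yes
[4] 2 / 2 = 1, so 2 divides 2  yes
[5] k = -15 lies in [-16, -15]  yes
[6] f = 2, k = -15; 2 ≥ -15  yes
[7] f = 2 is even  yes
[8] abs(-11 - (-10)) = 1  yes
[9] values -15 < -11 < 2  yes

Yes — all constraints hold.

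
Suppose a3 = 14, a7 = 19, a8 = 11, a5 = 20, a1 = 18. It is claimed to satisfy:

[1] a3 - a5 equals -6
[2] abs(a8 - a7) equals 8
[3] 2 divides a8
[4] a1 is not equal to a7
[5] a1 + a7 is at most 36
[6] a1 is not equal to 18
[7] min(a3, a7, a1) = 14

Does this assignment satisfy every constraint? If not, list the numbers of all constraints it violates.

No — constraints 3, 5, and 6 are not satisfied.

[1] a3 - a5 = 14 - 20 = -6 — holds.
[2] abs(11 - 19) = 8 — holds.
[3] 11 = 2*5 + 1, so 2 does not divide 11 — does not hold.
[4] a1 = 18, a7 = 19; distinct — holds.
[5] a1 + a7 = 18 + 19 = 37; 37 > 36, bound 36 not met — does not hold.
[6] a1 = 18, but 18 is required to differ — does not hold.
[7] min(14, 19, 18) = 14 — holds.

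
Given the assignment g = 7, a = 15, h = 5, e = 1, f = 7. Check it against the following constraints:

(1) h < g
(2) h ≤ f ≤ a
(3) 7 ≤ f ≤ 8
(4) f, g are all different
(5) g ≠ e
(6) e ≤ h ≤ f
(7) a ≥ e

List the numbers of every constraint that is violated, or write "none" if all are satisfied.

(1) h = 5, g = 7; 5 < 7 — satisfied.
(2) values 5 ≤ 7 ≤ 15 — satisfied.
(3) f = 7 lies in [7, 8] — satisfied.
(4) f = g = 7, not all different — violated.
(5) g = 7, e = 1; distinct — satisfied.
(6) values 1 ≤ 5 ≤ 7 — satisfied.
(7) a = 15, e = 1; 15 ≥ 1 — satisfied.

Violated: 4.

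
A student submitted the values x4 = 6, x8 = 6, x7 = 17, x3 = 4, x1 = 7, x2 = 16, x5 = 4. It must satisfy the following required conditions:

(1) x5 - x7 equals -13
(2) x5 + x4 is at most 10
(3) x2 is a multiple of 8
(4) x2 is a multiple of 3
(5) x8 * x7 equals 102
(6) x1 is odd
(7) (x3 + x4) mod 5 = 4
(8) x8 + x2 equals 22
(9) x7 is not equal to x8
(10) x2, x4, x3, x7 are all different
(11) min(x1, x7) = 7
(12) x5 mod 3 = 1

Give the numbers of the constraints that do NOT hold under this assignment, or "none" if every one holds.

The assignment fails constraints 4 and 7.

(1) x5 - x7 = 4 - 17 = -13 — holds.
(2) x5 + x4 = 4 + 6 = 10; 10 ≤ 10 — holds.
(3) 16 / 8 = 2, so 8 divides 16 — holds.
(4) 16 = 3*5 + 1, so 3 does not divide 16 — fails.
(5) x8 * x7 = 6 * 17 = 102 — holds.
(6) x1 = 7 is odd — holds.
(7) x3 + x4 = 10; 10 mod 5 = 0, not 4 — fails.
(8) x8 + x2 = 6 + 16 = 22 — holds.
(9) x7 = 17, x8 = 6; distinct — holds.
(10) values 16, 6, 4, 17 are pairwise distinct — holds.
(11) min(7, 17) = 7 — holds.
(12) 4 mod 3 = 1 — holds.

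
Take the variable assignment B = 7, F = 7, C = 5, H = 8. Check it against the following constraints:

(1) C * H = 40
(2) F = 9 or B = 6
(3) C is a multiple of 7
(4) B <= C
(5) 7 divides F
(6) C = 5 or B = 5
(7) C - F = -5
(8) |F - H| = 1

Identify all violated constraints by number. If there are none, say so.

Violated: 2, 3, 4, and 7.

(1) C * H = 5 * 8 = 40  true
(2) F = 7 ≠ 9 and B = 7 ≠ 6; both disjuncts false  false
(3) 5 = 7*0 + 5, so 7 does not divide 5  false
(4) B = 7, C = 5; 7 > 5 (want ≤)  false
(5) 7 / 7 = 1, so 7 divides 7  true
(6) C = 5 = 5 (first disjunct)  true
(7) C - F = 5 - 7 = -2, not -5  false
(8) |7 - 8| = 1  true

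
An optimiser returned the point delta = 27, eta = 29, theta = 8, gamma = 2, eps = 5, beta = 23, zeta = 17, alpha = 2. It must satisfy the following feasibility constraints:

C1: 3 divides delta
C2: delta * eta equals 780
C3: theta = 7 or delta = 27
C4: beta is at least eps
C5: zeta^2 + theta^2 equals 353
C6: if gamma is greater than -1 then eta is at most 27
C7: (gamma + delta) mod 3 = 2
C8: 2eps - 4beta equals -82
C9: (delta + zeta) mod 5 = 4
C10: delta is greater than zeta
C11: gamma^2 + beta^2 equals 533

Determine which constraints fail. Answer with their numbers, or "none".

C1: 27 / 3 = 9, so 3 divides 27 — satisfied.
C2: delta * eta = 27 * 29 = 783, not 780 — violated.
C3: theta = 8 ≠ 7, but delta = 27 = 27 (second disjunct) — satisfied.
C4: beta = 23, eps = 5; 23 ≥ 5 — satisfied.
C5: zeta^2 + theta^2 = 17^2 + 8^2 = 289 + 64 = 353 — satisfied.
C6: gamma = 2 > -1, so we need eta ≤ 27; but eta = 29 > 27 — violated.
C7: gamma + delta = 29; 29 mod 3 = 2 — satisfied.
C8: 2eps - 4beta = 2(5) - 4(23) = -82 — satisfied.
C9: delta + zeta = 44; 44 mod 5 = 4 — satisfied.
C10: delta = 27, zeta = 17; 27 > 17 — satisfied.
C11: gamma^2 + beta^2 = 2^2 + 23^2 = 4 + 529 = 533 — satisfied.

Constraints 2, 6 are violated.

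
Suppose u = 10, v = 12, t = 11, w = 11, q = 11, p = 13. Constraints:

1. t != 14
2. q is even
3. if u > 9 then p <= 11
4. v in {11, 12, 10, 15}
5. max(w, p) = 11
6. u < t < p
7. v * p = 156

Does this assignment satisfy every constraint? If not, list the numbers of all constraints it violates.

1. t = 11, and 11 ≠ 14  ✔
2. q = 11 is odd  ✘
3. u = 10 > 9, so we need p ≤ 11; but p = 13 > 11  ✘
4. v = 12 is in {11, 12, 10, 15}  ✔
5. max(11, 13) = 13, not 11  ✘
6. values 10 < 11 < 13  ✔
7. v * p = 12 * 13 = 156  ✔

No — constraints 2, 3, 5 are not satisfied.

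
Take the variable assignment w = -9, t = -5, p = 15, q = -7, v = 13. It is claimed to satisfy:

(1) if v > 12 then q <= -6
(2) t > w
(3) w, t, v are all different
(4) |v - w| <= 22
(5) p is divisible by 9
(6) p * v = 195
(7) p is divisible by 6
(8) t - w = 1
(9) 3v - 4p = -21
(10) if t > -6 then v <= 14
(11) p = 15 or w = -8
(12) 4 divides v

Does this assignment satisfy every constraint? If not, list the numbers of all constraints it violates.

(1) v = 13 > 12, so we need q ≤ -6; q = -7 ≤ -6 — holds.
(2) t = -5, w = -9; -5 > -9 — holds.
(3) values -9, -5, 13 are pairwise distinct — holds.
(4) |13 - (-9)| = 22; 22 ≤ 22 — holds.
(5) 15 = 9*1 + 6, so 9 does not divide 15 — fails.
(6) p * v = 15 * 13 = 195 — holds.
(7) 15 = 6*2 + 3, so 6 does not divide 15 — fails.
(8) t - w = -5 - (-9) = 4, not 1 — fails.
(9) 3v - 4p = 3(13) - 4(15) = -21 — holds.
(10) t = -5 > -6, so we need v ≤ 14; v = 13 ≤ 14 — holds.
(11) p = 15 = 15 (first disjunct) — holds.
(12) 13 = 4*3 + 1, so 4 does not divide 13 — fails.

Constraints 5, 7, 8, and 12 are violated.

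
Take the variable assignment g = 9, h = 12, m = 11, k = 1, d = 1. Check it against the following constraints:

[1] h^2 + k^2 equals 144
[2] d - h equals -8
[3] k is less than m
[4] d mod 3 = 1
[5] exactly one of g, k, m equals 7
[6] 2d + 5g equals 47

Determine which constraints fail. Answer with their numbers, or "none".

[1] h^2 + k^2 = 12^2 + 1^2 = 144 + 1 = 145, not 144 — violated.
[2] d - h = 1 - 12 = -11, not -8 — violated.
[3] k = 1, m = 11; 1 < 11 — OK.
[4] 1 mod 3 = 1 — OK.
[5] g=9, k=1, m=11; 0 of them equal 7, not exactly one — violated.
[6] 2d + 5g = 2(1) + 5(9) = 47 — OK.

The assignment fails constraints 1, 2, 5.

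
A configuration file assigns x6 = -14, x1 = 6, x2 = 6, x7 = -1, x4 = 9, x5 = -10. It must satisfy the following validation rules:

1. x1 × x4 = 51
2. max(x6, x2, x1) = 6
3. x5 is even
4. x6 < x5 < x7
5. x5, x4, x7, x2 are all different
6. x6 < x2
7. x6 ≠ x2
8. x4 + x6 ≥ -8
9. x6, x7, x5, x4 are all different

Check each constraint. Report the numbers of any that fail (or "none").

1. x1 × x4 = 6 × 9 = 54, not 51 — does not hold.
2. max(-14, 6, 6) = 6 — holds.
3. x5 = -10 is even — holds.
4. values -14 < -10 < -1 — holds.
5. values -10, 9, -1, 6 are pairwise distinct — holds.
6. x6 = -14, x2 = 6; -14 < 6 — holds.
7. x6 = -14, x2 = 6; distinct — holds.
8. x4 + x6 = 9 + (-14) = -5; -5 ≥ -8 — holds.
9. values -14, -1, -10, 9 are pairwise distinct — holds.

Constraint 1 is violated.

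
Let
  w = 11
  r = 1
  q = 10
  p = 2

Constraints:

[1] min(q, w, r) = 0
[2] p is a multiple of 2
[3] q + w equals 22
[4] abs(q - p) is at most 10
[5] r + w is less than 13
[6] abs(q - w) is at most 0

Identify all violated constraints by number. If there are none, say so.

Constraints 1, 3, and 6 are violated.

[1] min(10, 11, 1) = 1, not 0 — violated.
[2] 2 / 2 = 1, so 2 divides 2 — OK.
[3] q + w = 10 + 11 = 21, not 22 — violated.
[4] abs(10 - 2) = 8; 8 ≤ 10 — OK.
[5] r + w = 1 + 11 = 12; 12 < 13 — OK.
[6] abs(10 - 11) = 1; 1 > 0, exceeds bound 0 — violated.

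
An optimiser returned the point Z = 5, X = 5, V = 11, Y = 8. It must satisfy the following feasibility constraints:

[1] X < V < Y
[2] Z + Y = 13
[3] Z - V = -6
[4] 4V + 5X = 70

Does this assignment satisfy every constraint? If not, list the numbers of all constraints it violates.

No — constraints 1 and 4 are not satisfied.

[1] values 5, 11, 8; V = 11 is not < Y = 8 — does not hold.
[2] Z + Y = 5 + 8 = 13 — holds.
[3] Z - V = 5 - 11 = -6 — holds.
[4] 4V + 5X = 4(11) + 5(5) = 69, not 70 — does not hold.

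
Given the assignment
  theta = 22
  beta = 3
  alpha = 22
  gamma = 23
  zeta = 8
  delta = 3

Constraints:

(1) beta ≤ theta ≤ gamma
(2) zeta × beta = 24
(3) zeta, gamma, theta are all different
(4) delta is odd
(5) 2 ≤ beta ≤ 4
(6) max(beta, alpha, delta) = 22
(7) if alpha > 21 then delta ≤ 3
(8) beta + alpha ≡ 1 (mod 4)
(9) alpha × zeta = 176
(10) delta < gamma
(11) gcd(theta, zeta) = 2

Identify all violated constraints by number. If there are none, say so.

None — every constraint holds.

(1) values 3 ≤ 22 ≤ 23 — OK.
(2) zeta × beta = 8 × 3 = 24 — OK.
(3) values 8, 23, 22 are pairwise distinct — OK.
(4) delta = 3 is odd — OK.
(5) beta = 3 lies in [2, 4] — OK.
(6) max(3, 22, 3) = 22 — OK.
(7) alpha = 22 > 21, so we need delta ≤ 3; delta = 3 ≤ 3 — OK.
(8) beta + alpha = 25; 25 mod 4 = 1 — OK.
(9) alpha × zeta = 22 × 8 = 176 — OK.
(10) delta = 3, gamma = 23; 3 < 23 — OK.
(11) gcd(22, 8) = 2 — OK.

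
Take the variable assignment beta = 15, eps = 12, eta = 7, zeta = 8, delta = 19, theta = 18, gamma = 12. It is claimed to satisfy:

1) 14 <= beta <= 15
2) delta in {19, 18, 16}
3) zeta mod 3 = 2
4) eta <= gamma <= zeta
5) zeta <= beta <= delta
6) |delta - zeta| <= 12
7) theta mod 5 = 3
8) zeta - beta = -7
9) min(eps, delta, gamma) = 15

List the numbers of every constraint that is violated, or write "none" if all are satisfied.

1) beta = 15 lies in [14, 15] — holds.
2) delta = 19 is in {19, 18, 16} — holds.
3) 8 mod 3 = 2 — holds.
4) values 7, 12, 8; gamma = 12 is not <= zeta = 8 — does not hold.
5) values 8 <= 15 <= 19 — holds.
6) |19 - 8| = 11; 11 ≤ 12 — holds.
7) 18 mod 5 = 3 — holds.
8) zeta - beta = 8 - 15 = -7 — holds.
9) min(12, 19, 12) = 12, not 15 — does not hold.

Violated: 4 and 9.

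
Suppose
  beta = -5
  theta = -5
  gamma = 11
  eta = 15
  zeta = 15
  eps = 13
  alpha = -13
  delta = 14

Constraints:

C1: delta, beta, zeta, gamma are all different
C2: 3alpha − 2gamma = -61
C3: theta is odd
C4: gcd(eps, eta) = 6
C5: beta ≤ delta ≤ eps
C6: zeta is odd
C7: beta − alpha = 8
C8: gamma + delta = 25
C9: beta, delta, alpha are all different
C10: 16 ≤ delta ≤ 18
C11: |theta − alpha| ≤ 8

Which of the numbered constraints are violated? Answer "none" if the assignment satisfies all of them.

No — constraints 4, 5, 10 are not satisfied.

C1: values 14, -5, 15, 11 are pairwise distinct  true
C2: 3alpha − 2gamma = 3(-13) − 2(11) = -61  true
C3: theta = -5 is odd  true
C4: gcd(13, 15) = 1, not 6  false
C5: values -5, 14, 13; delta = 14 is not ≤ eps = 13  false
C6: zeta = 15 is odd  true
C7: beta − alpha = -5 − (-13) = 8  true
C8: gamma + delta = 11 + 14 = 25  true
C9: values -5, 14, -13 are pairwise distinct  true
C10: delta = 14 is outside [16, 18]  false
C11: |-5 − (-13)| = 8; 8 ≤ 8  true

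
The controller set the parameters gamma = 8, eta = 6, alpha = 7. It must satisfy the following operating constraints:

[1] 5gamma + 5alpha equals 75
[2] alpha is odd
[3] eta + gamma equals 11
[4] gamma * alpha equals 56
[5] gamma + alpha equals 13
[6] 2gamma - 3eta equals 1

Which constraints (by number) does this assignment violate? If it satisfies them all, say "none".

No — constraints 3, 5, and 6 are not satisfied.

[1] 5gamma + 5alpha = 5(8) + 5(7) = 75 — satisfied.
[2] alpha = 7 is odd — satisfied.
[3] eta + gamma = 6 + 8 = 14, not 11 — violated.
[4] gamma * alpha = 8 * 7 = 56 — satisfied.
[5] gamma + alpha = 8 + 7 = 15, not 13 — violated.
[6] 2gamma - 3eta = 2(8) - 3(6) = -2, not 1 — violated.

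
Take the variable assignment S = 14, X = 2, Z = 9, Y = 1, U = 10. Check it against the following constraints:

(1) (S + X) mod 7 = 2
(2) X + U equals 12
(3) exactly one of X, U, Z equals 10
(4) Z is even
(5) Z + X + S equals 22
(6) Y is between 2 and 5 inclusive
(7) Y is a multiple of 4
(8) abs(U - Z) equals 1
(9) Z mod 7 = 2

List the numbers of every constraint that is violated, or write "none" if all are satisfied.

Constraints 4, 5, 6, and 7 are violated.

(1) S + X = 16; 16 mod 7 = 2  holds
(2) X + U = 2 + 10 = 12  holds
(3) X=2, U=10, Z=9; 1 of them equals 10  holds
(4) Z = 9 is odd  fails
(5) Z + X + S = 9 + 2 + 14 = 25, not 22  fails
(6) Y = 1 is outside [2, 5]  fails
(7) 1 = 4*0 + 1, so 4 does not divide 1  fails
(8) abs(10 - 9) = 1  holds
(9) 9 mod 7 = 2  holds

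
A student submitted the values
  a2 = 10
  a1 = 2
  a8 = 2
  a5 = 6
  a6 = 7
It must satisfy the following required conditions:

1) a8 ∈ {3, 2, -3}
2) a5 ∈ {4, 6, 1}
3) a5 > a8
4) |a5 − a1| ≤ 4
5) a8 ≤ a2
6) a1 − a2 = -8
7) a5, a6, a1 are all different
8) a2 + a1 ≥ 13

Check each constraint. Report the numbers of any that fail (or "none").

1) a8 = 2 is in {3, 2, -3} — holds.
2) a5 = 6 is in {4, 6, 1} — holds.
3) a5 = 6, a8 = 2; 6 > 2 — holds.
4) |6 − 2| = 4; 4 ≤ 4 — holds.
5) a8 = 2, a2 = 10; 2 ≤ 10 — holds.
6) a1 − a2 = 2 − 10 = -8 — holds.
7) values 6, 7, 2 are pairwise distinct — holds.
8) a2 + a1 = 10 + 2 = 12; 12 < 13, bound 13 not met — does not hold.

Constraint 8 does not hold.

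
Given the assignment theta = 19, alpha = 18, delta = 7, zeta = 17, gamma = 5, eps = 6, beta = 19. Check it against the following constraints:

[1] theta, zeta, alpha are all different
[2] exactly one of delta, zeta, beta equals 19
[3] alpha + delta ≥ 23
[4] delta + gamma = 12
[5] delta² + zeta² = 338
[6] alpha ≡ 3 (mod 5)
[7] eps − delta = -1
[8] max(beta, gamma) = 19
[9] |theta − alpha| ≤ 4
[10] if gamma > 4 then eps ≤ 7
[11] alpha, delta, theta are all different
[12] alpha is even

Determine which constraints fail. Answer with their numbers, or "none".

[1] values 19, 17, 18 are pairwise distinct — holds.
[2] delta=7, zeta=17, beta=19; 1 of them equals 19 — holds.
[3] alpha + delta = 18 + 7 = 25; 25 ≥ 23 — holds.
[4] delta + gamma = 7 + 5 = 12 — holds.
[5] delta² + zeta² = 7² + 17² = 49 + 289 = 338 — holds.
[6] 18 mod 5 = 3 — holds.
[7] eps − delta = 6 − 7 = -1 — holds.
[8] max(19, 5) = 19 — holds.
[9] |19 − 18| = 1; 1 ≤ 4 — holds.
[10] gamma = 5 > 4, so we need eps ≤ 7; eps = 6 ≤ 7 — holds.
[11] values 18, 7, 19 are pairwise distinct — holds.
[12] alpha = 18 is even — holds.

No violations.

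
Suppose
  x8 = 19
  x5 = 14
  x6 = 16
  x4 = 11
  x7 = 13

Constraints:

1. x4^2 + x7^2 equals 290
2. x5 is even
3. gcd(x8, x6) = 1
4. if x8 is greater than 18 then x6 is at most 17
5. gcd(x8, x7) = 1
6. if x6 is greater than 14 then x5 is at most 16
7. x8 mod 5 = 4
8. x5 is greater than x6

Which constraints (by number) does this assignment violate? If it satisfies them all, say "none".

Constraint 8 does not hold.

1. x4^2 + x7^2 = 11^2 + 13^2 = 121 + 169 = 290  ✔
2. x5 = 14 is even  ✔
3. gcd(19, 16) = 1  ✔
4. x8 = 19 > 18, so we need x6 ≤ 17; x6 = 16 ≤ 17  ✔
5. gcd(19, 13) = 1  ✔
6. x6 = 16 > 14, so we need x5 ≤ 16; x5 = 14 ≤ 16  ✔
7. 19 mod 5 = 4  ✔
8. x5 = 14, x6 = 16; 14 ≤ 16 (want >)  ✘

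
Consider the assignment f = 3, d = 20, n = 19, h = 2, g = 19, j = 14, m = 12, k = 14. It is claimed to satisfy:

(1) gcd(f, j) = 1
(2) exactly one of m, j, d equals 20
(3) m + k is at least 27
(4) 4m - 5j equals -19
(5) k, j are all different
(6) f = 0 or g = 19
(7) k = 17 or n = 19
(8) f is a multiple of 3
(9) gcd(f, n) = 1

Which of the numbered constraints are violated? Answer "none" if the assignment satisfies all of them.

(1) gcd(3, 14) = 1 — OK.
(2) m=12, j=14, d=20; 1 of them equals 20 — OK.
(3) m + k = 12 + 14 = 26; 26 < 27, bound 27 not met — violated.
(4) 4m - 5j = 4(12) - 5(14) = -22, not -19 — violated.
(5) k = j = 14, not all different — violated.
(6) f = 3 ≠ 0, but g = 19 = 19 (second disjunct) — OK.
(7) k = 14 ≠ 17, but n = 19 = 19 (second disjunct) — OK.
(8) 3 / 3 = 1, so 3 divides 3 — OK.
(9) gcd(3, 19) = 1 — OK.

Constraints 3, 4, and 5 are violated.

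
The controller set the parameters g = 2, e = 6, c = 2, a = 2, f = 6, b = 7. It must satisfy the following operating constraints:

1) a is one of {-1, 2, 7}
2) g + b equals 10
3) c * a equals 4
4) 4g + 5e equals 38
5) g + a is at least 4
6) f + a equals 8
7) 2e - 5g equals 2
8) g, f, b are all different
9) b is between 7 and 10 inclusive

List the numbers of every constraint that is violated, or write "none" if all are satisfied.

Violated: 2.

1) a = 2 is in {-1, 2, 7} — holds.
2) g + b = 2 + 7 = 9, not 10 — does not hold.
3) c * a = 2 * 2 = 4 — holds.
4) 4g + 5e = 4(2) + 5(6) = 38 — holds.
5) g + a = 2 + 2 = 4; 4 ≥ 4 — holds.
6) f + a = 6 + 2 = 8 — holds.
7) 2e - 5g = 2(6) - 5(2) = 2 — holds.
8) values 2, 6, 7 are pairwise distinct — holds.
9) b = 7 lies in [7, 10] — holds.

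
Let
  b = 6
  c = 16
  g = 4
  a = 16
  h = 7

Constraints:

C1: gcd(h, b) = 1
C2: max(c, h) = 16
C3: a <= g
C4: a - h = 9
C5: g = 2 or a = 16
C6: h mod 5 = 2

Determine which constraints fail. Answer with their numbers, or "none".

C1: gcd(7, 6) = 1 — OK.
C2: max(16, 7) = 16 — OK.
C3: a = 16, g = 4; 16 > 4 (want ≤) — violated.
C4: a - h = 16 - 7 = 9 — OK.
C5: g = 4 ≠ 2, but a = 16 = 16 (second disjunct) — OK.
C6: 7 mod 5 = 2 — OK.

Violated: 3.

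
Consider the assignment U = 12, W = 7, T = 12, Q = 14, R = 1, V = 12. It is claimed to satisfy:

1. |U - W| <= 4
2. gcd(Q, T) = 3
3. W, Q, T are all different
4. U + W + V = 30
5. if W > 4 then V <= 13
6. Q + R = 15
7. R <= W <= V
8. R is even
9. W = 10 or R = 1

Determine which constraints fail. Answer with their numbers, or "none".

1. |12 - 7| = 5; 5 > 4, exceeds bound 4  ✗
2. gcd(14, 12) = 2, not 3  ✗
3. values 7, 14, 12 are pairwise distinct  ✓
4. U + W + V = 12 + 7 + 12 = 31, not 30  ✗
5. W = 7 > 4, so we need V ≤ 13; V = 12 ≤ 13  ✓
6. Q + R = 14 + 1 = 15  ✓
7. values 1 <= 7 <= 12  ✓
8. R = 1 is odd  ✗
9. W = 7 ≠ 10, but R = 1 = 1 (second disjunct)  ✓

Constraints 1, 2, 4, and 8 are violated.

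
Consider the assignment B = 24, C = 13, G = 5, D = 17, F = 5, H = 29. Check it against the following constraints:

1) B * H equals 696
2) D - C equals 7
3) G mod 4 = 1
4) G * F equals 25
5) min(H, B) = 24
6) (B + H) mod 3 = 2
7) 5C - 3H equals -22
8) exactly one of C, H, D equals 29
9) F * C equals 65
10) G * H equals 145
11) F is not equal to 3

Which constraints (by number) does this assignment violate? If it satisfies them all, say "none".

Violated: 2.

1) B * H = 24 * 29 = 696 — OK.
2) D - C = 17 - 13 = 4, not 7 — violated.
3) 5 mod 4 = 1 — OK.
4) G * F = 5 * 5 = 25 — OK.
5) min(29, 24) = 24 — OK.
6) B + H = 53; 53 mod 3 = 2 — OK.
7) 5C - 3H = 5(13) - 3(29) = -22 — OK.
8) C=13, H=29, D=17; 1 of them equals 29 — OK.
9) F * C = 5 * 13 = 65 — OK.
10) G * H = 5 * 29 = 145 — OK.
11) F = 5, and 5 ≠ 3 — OK.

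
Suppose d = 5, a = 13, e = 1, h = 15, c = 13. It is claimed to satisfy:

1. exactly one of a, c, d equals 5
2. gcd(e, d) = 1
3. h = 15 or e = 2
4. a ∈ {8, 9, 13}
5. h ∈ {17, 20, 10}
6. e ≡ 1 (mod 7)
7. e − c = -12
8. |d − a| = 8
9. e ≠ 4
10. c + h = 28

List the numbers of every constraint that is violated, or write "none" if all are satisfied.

1. a=13, c=13, d=5; 1 of them equals 5 — holds.
2. gcd(1, 5) = 1 — holds.
3. h = 15 = 15 (first disjunct) — holds.
4. a = 13 is in {8, 9, 13} — holds.
5. h = 15 is not in {17, 20, 10} — fails.
6. 1 mod 7 = 1 — holds.
7. e − c = 1 − 13 = -12 — holds.
8. |5 − 13| = 8 — holds.
9. e = 1, and 1 ≠ 4 — holds.
10. c + h = 13 + 15 = 28 — holds.

No — constraint 5 is not satisfied.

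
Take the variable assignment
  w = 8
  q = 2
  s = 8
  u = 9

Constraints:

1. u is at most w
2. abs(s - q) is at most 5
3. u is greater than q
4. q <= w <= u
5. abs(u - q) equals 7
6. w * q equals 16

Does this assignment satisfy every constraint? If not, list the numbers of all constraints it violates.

No — constraints 1 and 2 are not satisfied.

1. u = 9, w = 8; 9 > 8 (want ≤) — violated.
2. abs(8 - 2) = 6; 6 > 5, exceeds bound 5 — violated.
3. u = 9, q = 2; 9 > 2 — satisfied.
4. values 2 <= 8 <= 9 — satisfied.
5. abs(9 - 2) = 7 — satisfied.
6. w * q = 8 * 2 = 16 — satisfied.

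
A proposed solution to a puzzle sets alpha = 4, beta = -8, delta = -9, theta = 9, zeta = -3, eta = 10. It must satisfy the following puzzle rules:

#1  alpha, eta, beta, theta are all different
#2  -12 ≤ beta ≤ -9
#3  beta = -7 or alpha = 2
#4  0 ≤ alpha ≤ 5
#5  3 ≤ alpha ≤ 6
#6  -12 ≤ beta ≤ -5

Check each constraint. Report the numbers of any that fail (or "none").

Constraints 2, 3 do not hold.

#1 values 4, 10, -8, 9 are pairwise distinct  true
#2 beta = -8 is outside [-12, -9]  false
#3 beta = -8 ≠ -7 and alpha = 4 ≠ 2; both disjuncts false  false
#4 alpha = 4 lies in [0, 5]  true
#5 alpha = 4 lies in [3, 6]  true
#6 beta = -8 lies in [-12, -5]  true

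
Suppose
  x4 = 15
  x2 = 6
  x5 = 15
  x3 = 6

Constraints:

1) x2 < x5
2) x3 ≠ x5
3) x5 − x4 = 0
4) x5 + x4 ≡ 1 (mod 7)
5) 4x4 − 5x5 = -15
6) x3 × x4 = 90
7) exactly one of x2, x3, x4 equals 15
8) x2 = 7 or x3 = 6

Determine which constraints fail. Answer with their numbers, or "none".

Constraint 4 does not hold.

1) x2 = 6, x5 = 15; 6 < 15 — OK.
2) x3 = 6, x5 = 15; distinct — OK.
3) x5 − x4 = 15 − 15 = 0 — OK.
4) x5 + x4 = 30; 30 mod 7 = 2, not 1 — violated.
5) 4x4 − 5x5 = 4(15) − 5(15) = -15 — OK.
6) x3 × x4 = 6 × 15 = 90 — OK.
7) x2=6, x3=6, x4=15; 1 of them equals 15 — OK.
8) x2 = 6 ≠ 7, but x3 = 6 = 6 (second disjunct) — OK.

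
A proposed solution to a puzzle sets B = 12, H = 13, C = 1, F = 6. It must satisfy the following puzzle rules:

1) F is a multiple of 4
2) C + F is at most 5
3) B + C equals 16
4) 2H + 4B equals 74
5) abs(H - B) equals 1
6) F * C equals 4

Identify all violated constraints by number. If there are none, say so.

Violated: 1, 2, 3, and 6.

1) 6 = 4*1 + 2, so 4 does not divide 6  false
2) C + F = 1 + 6 = 7; 7 > 5, bound 5 not met  false
3) B + C = 12 + 1 = 13, not 16  false
4) 2H + 4B = 2(13) + 4(12) = 74  true
5) abs(13 - 12) = 1  true
6) F * C = 6 * 1 = 6, not 4  false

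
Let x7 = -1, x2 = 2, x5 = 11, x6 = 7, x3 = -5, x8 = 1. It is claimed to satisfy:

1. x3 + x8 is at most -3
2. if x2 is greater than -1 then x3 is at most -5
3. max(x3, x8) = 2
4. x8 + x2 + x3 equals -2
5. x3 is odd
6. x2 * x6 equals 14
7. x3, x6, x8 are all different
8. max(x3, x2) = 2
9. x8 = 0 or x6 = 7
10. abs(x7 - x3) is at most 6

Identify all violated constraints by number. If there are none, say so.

1. x3 + x8 = -5 + 1 = -4; -4 ≤ -3 — holds.
2. x2 = 2 > -1, so we need x3 ≤ -5; x3 = -5 ≤ -5 — holds.
3. max(-5, 1) = 1, not 2 — fails.
4. x8 + x2 + x3 = 1 + 2 + (-5) = -2 — holds.
5. x3 = -5 is odd — holds.
6. x2 * x6 = 2 * 7 = 14 — holds.
7. values -5, 7, 1 are pairwise distinct — holds.
8. max(-5, 2) = 2 — holds.
9. x8 = 1 ≠ 0, but x6 = 7 = 7 (second disjunct) — holds.
10. abs(-1 - (-5)) = 4; 4 ≤ 6 — holds.

Constraint 3 does not hold.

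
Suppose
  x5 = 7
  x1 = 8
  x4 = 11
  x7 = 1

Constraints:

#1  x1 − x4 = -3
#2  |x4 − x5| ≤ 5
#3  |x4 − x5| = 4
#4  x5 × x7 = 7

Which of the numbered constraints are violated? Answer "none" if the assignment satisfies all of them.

#1 x1 − x4 = 8 − 11 = -3  true
#2 |11 − 7| = 4; 4 ≤ 5  true
#3 |11 − 7| = 4  true
#4 x5 × x7 = 7 × 1 = 7  true

The assignment satisfies every constraint.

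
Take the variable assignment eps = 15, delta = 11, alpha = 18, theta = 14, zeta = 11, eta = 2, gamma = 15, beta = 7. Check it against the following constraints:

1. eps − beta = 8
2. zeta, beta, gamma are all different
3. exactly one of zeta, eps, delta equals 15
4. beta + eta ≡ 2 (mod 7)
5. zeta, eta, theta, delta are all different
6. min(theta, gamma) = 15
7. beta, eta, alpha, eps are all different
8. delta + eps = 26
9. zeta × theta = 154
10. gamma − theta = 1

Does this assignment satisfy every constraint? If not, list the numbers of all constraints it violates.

1. eps − beta = 15 − 7 = 8  holds
2. values 11, 7, 15 are pairwise distinct  holds
3. zeta=11, eps=15, delta=11; 1 of them equals 15  holds
4. beta + eta = 9; 9 mod 7 = 2  holds
5. zeta = delta = 11, not all different  fails
6. min(14, 15) = 14, not 15  fails
7. values 7, 2, 18, 15 are pairwise distinct  holds
8. delta + eps = 11 + 15 = 26  holds
9. zeta × theta = 11 × 14 = 154  holds
10. gamma − theta = 15 − 14 = 1  holds

Constraints 5 and 6 are violated.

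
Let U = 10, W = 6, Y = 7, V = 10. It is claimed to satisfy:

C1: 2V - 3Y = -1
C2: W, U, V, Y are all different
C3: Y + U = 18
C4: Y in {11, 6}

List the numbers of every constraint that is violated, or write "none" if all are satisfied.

Violated: 2, 3, 4.

C1: 2V - 3Y = 2(10) - 3(7) = -1 — holds.
C2: U = V = 10, not all different — fails.
C3: Y + U = 7 + 10 = 17, not 18 — fails.
C4: Y = 7 is not in {11, 6} — fails.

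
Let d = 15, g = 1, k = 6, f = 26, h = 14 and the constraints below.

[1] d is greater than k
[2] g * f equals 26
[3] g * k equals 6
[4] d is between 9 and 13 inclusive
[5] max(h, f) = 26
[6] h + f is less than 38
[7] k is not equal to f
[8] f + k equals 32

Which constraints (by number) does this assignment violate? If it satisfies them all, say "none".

[1] d = 15, k = 6; 15 > 6  ✔
[2] g * f = 1 * 26 = 26  ✔
[3] g * k = 1 * 6 = 6  ✔
[4] d = 15 is outside [9, 13]  ✘
[5] max(14, 26) = 26  ✔
[6] h + f = 14 + 26 = 40; 40 ≥ 38, bound 38 not met  ✘
[7] k = 6, f = 26; distinct  ✔
[8] f + k = 26 + 6 = 32  ✔

Violated: 4 and 6.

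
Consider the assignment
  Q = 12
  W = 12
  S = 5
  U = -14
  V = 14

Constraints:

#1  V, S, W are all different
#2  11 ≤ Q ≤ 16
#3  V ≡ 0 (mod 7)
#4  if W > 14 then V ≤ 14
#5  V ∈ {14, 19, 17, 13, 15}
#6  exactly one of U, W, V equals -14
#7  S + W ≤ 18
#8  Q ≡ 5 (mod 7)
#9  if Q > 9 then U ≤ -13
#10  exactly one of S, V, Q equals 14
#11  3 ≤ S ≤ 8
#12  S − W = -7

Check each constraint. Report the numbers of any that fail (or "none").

#1 values 14, 5, 12 are pairwise distinct — satisfied.
#2 Q = 12 lies in [11, 16] — satisfied.
#3 14 mod 7 = 0 — satisfied.
#4 W = 12, not > 14; antecedent false, conditional vacuously true — satisfied.
#5 V = 14 is in {14, 19, 17, 13, 15} — satisfied.
#6 U=-14, W=12, V=14; 1 of them equals -14 — satisfied.
#7 S + W = 5 + 12 = 17; 17 ≤ 18 — satisfied.
#8 12 mod 7 = 5 — satisfied.
#9 Q = 12 > 9, so we need U ≤ -13; U = -14 ≤ -13 — satisfied.
#10 S=5, V=14, Q=12; 1 of them equals 14 — satisfied.
#11 S = 5 lies in [3, 8] — satisfied.
#12 S − W = 5 − 12 = -7 — satisfied.

The assignment satisfies every constraint.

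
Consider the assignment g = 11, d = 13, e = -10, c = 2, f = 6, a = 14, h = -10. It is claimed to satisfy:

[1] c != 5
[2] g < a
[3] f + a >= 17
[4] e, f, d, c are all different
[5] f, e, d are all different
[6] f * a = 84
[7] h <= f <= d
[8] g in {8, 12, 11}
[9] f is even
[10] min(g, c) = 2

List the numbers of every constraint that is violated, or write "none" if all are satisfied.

[1] c = 2, and 2 ≠ 5  ✓
[2] g = 11, a = 14; 11 < 14  ✓
[3] f + a = 6 + 14 = 20; 20 ≥ 17  ✓
[4] values -10, 6, 13, 2 are pairwise distinct  ✓
[5] values 6, -10, 13 are pairwise distinct  ✓
[6] f * a = 6 * 14 = 84  ✓
[7] values -10 <= 6 <= 13  ✓
[8] g = 11 is in {8, 12, 11}  ✓
[9] f = 6 is even  ✓
[10] min(11, 2) = 2  ✓

Yes — all constraints hold.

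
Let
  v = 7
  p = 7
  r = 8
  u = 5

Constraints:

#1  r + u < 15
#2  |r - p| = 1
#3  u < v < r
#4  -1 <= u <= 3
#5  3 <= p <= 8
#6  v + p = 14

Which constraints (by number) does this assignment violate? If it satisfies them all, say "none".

#1 r + u = 8 + 5 = 13; 13 < 15  ✓
#2 |8 - 7| = 1  ✓
#3 values 5 < 7 < 8  ✓
#4 u = 5 is outside [-1, 3]  ✗
#5 p = 7 lies in [3, 8]  ✓
#6 v + p = 7 + 7 = 14  ✓

Violated: 4.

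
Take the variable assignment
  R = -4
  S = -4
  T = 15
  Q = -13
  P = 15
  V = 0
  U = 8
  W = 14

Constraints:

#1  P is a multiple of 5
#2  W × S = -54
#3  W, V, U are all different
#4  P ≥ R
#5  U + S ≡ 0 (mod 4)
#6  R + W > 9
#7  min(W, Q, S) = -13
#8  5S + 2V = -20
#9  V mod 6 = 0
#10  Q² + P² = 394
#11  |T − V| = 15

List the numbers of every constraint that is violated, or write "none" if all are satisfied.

Constraint 2 is violated.

#1 15 / 5 = 3, so 5 divides 15  true
#2 W × S = 14 × (-4) = -56, not -54  false
#3 values 14, 0, 8 are pairwise distinct  true
#4 P = 15, R = -4; 15 ≥ -4  true
#5 U + S = 4; 4 mod 4 = 0  true
#6 R + W = -4 + 14 = 10; 10 > 9  true
#7 min(14, -13, -4) = -13  true
#8 5S + 2V = 5(-4) + 2(0) = -20  true
#9 0 mod 6 = 0  true
#10 Q² + P² = (-13)² + 15² = 169 + 225 = 394  true
#11 |15 − 0| = 15  true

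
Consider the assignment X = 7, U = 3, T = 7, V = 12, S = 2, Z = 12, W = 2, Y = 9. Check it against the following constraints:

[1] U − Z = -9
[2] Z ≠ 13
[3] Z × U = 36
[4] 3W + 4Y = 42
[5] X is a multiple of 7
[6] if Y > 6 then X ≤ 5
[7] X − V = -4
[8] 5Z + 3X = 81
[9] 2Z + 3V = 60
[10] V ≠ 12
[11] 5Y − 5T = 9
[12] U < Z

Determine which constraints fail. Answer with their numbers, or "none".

Constraints 6, 7, 10, and 11 do not hold.

[1] U − Z = 3 − 12 = -9 — satisfied.
[2] Z = 12, and 12 ≠ 13 — satisfied.
[3] Z × U = 12 × 3 = 36 — satisfied.
[4] 3W + 4Y = 3(2) + 4(9) = 42 — satisfied.
[5] 7 / 7 = 1, so 7 divides 7 — satisfied.
[6] Y = 9 > 6, so we need X ≤ 5; but X = 7 > 5 — violated.
[7] X − V = 7 − 12 = -5, not -4 — violated.
[8] 5Z + 3X = 5(12) + 3(7) = 81 — satisfied.
[9] 2Z + 3V = 2(12) + 3(12) = 60 — satisfied.
[10] V = 12, but 12 is required to differ — violated.
[11] 5Y − 5T = 5(9) − 5(7) = 10, not 9 — violated.
[12] U = 3, Z = 12; 3 < 12 — satisfied.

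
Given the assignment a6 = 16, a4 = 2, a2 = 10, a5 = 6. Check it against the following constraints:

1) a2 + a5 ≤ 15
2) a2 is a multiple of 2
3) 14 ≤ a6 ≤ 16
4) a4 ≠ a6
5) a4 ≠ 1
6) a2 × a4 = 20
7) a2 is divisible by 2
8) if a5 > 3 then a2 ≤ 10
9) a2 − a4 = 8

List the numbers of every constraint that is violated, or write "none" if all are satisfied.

1) a2 + a5 = 10 + 6 = 16; 16 > 15, bound 15 not met  false
2) 10 / 2 = 5, so 2 divides 10  true
3) a6 = 16 lies in [14, 16]  true
4) a4 = 2, a6 = 16; distinct  true
5) a4 = 2, and 2 ≠ 1  true
6) a2 × a4 = 10 × 2 = 20  true
7) 10 / 2 = 5, so 2 divides 10  true
8) a5 = 6 > 3, so we need a2 ≤ 10; a2 = 10 ≤ 10  true
9) a2 − a4 = 10 − 2 = 8  true

The assignment fails constraint 1.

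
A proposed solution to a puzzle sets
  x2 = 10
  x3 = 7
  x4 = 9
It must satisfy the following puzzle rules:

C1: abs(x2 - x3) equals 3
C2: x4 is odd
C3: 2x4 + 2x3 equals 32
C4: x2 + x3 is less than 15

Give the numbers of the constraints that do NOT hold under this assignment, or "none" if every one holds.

C1: abs(10 - 7) = 3  ✓
C2: x4 = 9 is odd  ✓
C3: 2x4 + 2x3 = 2(9) + 2(7) = 32  ✓
C4: x2 + x3 = 10 + 7 = 17; 17 ≥ 15, bound 15 not met  ✗

Violated: 4.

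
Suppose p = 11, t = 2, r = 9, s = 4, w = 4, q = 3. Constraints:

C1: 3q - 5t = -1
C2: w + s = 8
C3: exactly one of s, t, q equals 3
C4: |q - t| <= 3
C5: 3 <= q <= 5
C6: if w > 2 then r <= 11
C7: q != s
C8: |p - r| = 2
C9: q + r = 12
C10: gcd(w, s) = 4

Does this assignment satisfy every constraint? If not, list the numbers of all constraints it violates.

C1: 3q - 5t = 3(3) - 5(2) = -1  true
C2: w + s = 4 + 4 = 8  true
C3: s=4, t=2, q=3; 1 of them equals 3  true
C4: |3 - 2| = 1; 1 ≤ 3  true
C5: q = 3 lies in [3, 5]  true
C6: w = 4 > 2, so we need r ≤ 11; r = 9 ≤ 11  true
C7: q = 3, s = 4; distinct  true
C8: |11 - 9| = 2  true
C9: q + r = 3 + 9 = 12  true
C10: gcd(4, 4) = 4  true

None — every constraint holds.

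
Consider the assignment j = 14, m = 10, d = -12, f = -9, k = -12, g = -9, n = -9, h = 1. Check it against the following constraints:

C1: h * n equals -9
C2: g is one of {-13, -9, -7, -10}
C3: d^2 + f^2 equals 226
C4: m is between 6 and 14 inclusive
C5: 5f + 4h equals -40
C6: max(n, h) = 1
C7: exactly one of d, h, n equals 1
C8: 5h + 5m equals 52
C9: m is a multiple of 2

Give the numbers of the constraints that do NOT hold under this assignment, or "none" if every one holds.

Constraints 3, 5, 8 are violated.

C1: h * n = 1 * (-9) = -9 — holds.
C2: g = -9 is in {-13, -9, -7, -10} — holds.
C3: d^2 + f^2 = (-12)^2 + (-9)^2 = 144 + 81 = 225, not 226 — fails.
C4: m = 10 lies in [6, 14] — holds.
C5: 5f + 4h = 5(-9) + 4(1) = -41, not -40 — fails.
C6: max(-9, 1) = 1 — holds.
C7: d=-12, h=1, n=-9; 1 of them equals 1 — holds.
C8: 5h + 5m = 5(1) + 5(10) = 55, not 52 — fails.
C9: 10 / 2 = 5, so 2 divides 10 — holds.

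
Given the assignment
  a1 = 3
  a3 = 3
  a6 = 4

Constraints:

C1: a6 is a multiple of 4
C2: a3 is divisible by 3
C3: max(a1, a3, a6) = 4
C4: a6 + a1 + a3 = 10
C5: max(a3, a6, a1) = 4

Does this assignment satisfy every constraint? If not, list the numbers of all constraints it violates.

None — every constraint holds.

C1: 4 / 4 = 1, so 4 divides 4 — satisfied.
C2: 3 / 3 = 1, so 3 divides 3 — satisfied.
C3: max(3, 3, 4) = 4 — satisfied.
C4: a6 + a1 + a3 = 4 + 3 + 3 = 10 — satisfied.
C5: max(3, 4, 3) = 4 — satisfied.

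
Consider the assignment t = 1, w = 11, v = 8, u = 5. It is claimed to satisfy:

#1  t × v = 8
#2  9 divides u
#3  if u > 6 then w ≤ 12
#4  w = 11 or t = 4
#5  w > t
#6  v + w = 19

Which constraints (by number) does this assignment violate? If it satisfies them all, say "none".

Constraint 2 is violated.

#1 t × v = 1 × 8 = 8  ✔
#2 5 = 9×0 + 5, so 9 does not divide 5  ✘
#3 u = 5, not > 6; antecedent false, conditional vacuously true  ✔
#4 w = 11 = 11 (first disjunct)  ✔
#5 w = 11, t = 1; 11 > 1  ✔
#6 v + w = 8 + 11 = 19  ✔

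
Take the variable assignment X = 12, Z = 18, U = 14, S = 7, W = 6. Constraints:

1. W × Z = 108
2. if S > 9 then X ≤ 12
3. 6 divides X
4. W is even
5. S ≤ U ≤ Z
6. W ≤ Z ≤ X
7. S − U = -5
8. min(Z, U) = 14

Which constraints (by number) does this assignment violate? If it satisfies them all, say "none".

The assignment fails constraints 6 and 7.

1. W × Z = 6 × 18 = 108  ✓
2. S = 7, not > 9; antecedent false, conditional vacuously true  ✓
3. 12 / 6 = 2, so 6 divides 12  ✓
4. W = 6 is even  ✓
5. values 7 ≤ 14 ≤ 18  ✓
6. values 6, 18, 12; Z = 18 is not ≤ X = 12  ✗
7. S − U = 7 − 14 = -7, not -5  ✗
8. min(18, 14) = 14  ✓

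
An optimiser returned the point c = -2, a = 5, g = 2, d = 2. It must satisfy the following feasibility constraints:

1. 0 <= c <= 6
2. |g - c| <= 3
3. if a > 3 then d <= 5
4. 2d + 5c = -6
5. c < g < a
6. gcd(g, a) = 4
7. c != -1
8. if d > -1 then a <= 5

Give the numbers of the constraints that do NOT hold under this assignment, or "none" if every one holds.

The assignment fails constraints 1, 2, 6.

1. c = -2 is outside [0, 6] — violated.
2. |2 - (-2)| = 4; 4 > 3, exceeds bound 3 — violated.
3. a = 5 > 3, so we need d ≤ 5; d = 2 ≤ 5 — satisfied.
4. 2d + 5c = 2(2) + 5(-2) = -6 — satisfied.
5. values -2 < 2 < 5 — satisfied.
6. gcd(2, 5) = 1, not 4 — violated.
7. c = -2, and -2 ≠ -1 — satisfied.
8. d = 2 > -1, so we need a ≤ 5; a = 5 ≤ 5 — satisfied.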